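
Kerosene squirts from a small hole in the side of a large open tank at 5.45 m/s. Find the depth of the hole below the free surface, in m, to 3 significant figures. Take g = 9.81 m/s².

1.51 m

Inverting v = √(2gh) gives h = v² / 2g.
h = 5.45²/(2·9.81) = 29.7/19.62 = 1.51 m.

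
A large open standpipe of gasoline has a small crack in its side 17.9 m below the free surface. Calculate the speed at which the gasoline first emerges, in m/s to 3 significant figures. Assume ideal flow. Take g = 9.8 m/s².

18.7 m/s

The surface is effectively still and both ends are open, so ½v² = gh and v = √(2·9.8·17.9) = 18.7 m/s.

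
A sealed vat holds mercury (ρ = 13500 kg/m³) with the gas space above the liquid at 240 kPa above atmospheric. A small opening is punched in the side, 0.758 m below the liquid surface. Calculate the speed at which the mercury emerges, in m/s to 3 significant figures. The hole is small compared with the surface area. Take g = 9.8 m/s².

Take point 1 at the surface (v₁ ≈ 0) and point 2 at the hole (at atmospheric pressure). Bernoulli: P₁ + ρg h = P_atm + ½ρv₂².
With P₁ − P_atm = 240000 Pa, v₂ = √(2gh + 2ΔP/ρ) = √(2·9.8·0.758 + 2·240000/13500) = 7.10 m/s.

v ≈ 7.10 m/s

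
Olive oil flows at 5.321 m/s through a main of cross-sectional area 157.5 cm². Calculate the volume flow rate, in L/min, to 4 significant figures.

Q = A·v = 0.01575 m² × 5.321 m/s = 0.08381 m³/s.
Converting: 0.08381 m³/s × 60000 = 5028 L/min.

Q ≈ 5028 L/min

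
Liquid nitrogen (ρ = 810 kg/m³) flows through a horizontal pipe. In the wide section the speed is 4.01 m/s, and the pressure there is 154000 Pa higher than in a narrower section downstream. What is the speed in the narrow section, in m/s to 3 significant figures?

Horizontal Bernoulli: P₁ + ½ρv₁² = P₂ + ½ρv₂², so v₂² = v₁² + 2(P₁ − P₂)/ρ.
v₂ = √(4.01² + 2·154000/810) = √(16.1 + 380) = 19.9 m/s.

v₂ = 19.9 m/s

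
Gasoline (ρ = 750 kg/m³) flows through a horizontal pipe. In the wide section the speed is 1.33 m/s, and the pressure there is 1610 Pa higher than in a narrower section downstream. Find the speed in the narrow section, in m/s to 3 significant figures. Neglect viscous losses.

v₂ ≈ 2.46 m/s

Horizontal Bernoulli: P₁ + ½ρv₁² = P₂ + ½ρv₂², so v₂² = v₁² + 2(P₁ − P₂)/ρ.
v₂ = √(1.33² + 2·1610/750) = √(1.77 + 4.29) = 2.46 m/s.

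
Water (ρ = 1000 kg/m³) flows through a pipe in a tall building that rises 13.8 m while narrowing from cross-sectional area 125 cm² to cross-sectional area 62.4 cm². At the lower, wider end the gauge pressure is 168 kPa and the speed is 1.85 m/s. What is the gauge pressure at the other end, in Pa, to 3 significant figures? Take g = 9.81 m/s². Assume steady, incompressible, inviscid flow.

Continuity gives A₁v₁ = A₂v₂, so v₂ = (125 cm²)/(62.4 cm²) × 1.85 m/s = 3.71 m/s.
Energy conservation along the streamline gives P₂ = P₁ − ½ρ(v₂² − v₁²) − ρg(h₂ − h₁).
P₂ = 168000 + ½·1000·(1.85² − 3.71²) − 1000·9.81·(+13.8) = 168000 + (-5160) − (135000) = 27500 Pa.

27500 Pa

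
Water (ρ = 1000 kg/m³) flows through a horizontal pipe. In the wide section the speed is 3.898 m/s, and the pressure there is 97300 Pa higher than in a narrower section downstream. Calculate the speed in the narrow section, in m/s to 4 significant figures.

v₂ ≈ 14.48 m/s

Along the level pipe P + ½ρv² is conserved, hence v₂² = v₁² + 2(P₁ − P₂)/ρ.
v₂ = √(3.898² + 2·97300/1000) = √(15.19 + 194.6) = 14.48 m/s.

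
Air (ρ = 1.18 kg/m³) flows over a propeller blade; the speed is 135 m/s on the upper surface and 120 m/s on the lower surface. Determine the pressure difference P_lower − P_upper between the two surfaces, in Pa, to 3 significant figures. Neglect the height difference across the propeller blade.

ΔP = 2260 Pa

The pressure is lower where the speed is higher: ΔP = ½ρ(v_up² − v_low²).
ΔP = ½·1.18·(135² − 120²) = 2260 Pa.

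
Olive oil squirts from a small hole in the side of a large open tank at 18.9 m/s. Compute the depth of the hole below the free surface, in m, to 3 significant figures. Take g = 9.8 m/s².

For a small hole in a large open tank, ½v² = gh, giving h = v²/(2g).
h = 18.9²/(2·9.8) = 357/19.60 = 18.2 m.

18.2 m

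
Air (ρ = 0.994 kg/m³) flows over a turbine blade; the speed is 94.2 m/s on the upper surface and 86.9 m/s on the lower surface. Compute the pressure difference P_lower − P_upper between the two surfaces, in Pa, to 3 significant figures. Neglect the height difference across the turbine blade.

ΔP ≈ 657 Pa

With negligible Δh, P + ½ρv² is constant, so P_low − P_up = ½ρ(v_up² − v_low²).
ΔP = ½·0.994·(94.2² − 86.9²) = 657 Pa.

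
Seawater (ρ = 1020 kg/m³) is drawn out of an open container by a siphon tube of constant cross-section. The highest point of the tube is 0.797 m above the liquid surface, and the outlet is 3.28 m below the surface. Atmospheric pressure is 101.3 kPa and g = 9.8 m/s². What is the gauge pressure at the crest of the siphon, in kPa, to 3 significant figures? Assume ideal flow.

P_gauge = -40.8 kPa

Bernoulli surface→outlet gives ½v² = g·h_out, so v = √(2·9.8·3.28) = 8.02 m/s.
With constant cross-section the crest speed equals v; applying Bernoulli from the surface up to the crest, P_top = P_atm − ½ρv² − ρg·h_top.
P_top = 101300 − ½·1020·8.02² − 1020·9.8·0.797 = 60500 Pa. So P_gauge = P_top − P_atm = -40800 Pa.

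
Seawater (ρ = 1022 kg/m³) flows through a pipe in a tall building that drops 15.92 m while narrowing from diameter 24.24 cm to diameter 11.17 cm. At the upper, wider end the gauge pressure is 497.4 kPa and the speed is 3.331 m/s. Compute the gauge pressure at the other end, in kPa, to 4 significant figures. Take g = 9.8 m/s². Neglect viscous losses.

536.8 kPa

The volume flow rate is constant, so v₂ = (A₁/A₂)v₁ = (461.5/97.99)·3.331 = 15.69 m/s.
Bernoulli: P₁ + ½ρv₁² + ρg h₁ = P₂ + ½ρv₂² + ρg h₂, so P₂ = P₁ + ½ρ(v₁² − v₂²) − ρg(h₂ − h₁).
P₂ = 497400 + ½·1022·(3.331² − 15.69²) − 1022·9.8·(−15.92) = 497400 + (-120100) − (-159400) = 536800 Pa.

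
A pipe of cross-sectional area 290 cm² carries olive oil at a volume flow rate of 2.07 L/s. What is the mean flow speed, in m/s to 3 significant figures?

Q = 2.07 L/s = 0.00207 m³/s.
v = Q/A = 0.00207 / 0.0290 = 0.0714 m/s.

0.0714 m/s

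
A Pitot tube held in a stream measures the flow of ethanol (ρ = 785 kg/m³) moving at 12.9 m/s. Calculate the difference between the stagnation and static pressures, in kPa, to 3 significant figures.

65.3 kPa

The dynamic pressure equals the rise in static pressure at the stagnation point: ΔP = ½ρv².
ΔP = ½·785·12.9² = 65300 Pa.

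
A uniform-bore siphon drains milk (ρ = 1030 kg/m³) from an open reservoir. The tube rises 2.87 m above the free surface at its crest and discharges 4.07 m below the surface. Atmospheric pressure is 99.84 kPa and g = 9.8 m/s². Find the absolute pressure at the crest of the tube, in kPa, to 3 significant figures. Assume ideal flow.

P_top = 29.8 kPa

Bernoulli surface→outlet gives ½v² = g·h_out, so v = √(2·9.8·4.07) = 8.93 m/s.
Continuity keeps v the same throughout the tube; from surface to crest, P_atm + 0 = P_top + ½ρv² + ρg·h_top.
P_top = 99840 − ½·1030·8.93² − 1030·9.8·2.87 = 29800 Pa.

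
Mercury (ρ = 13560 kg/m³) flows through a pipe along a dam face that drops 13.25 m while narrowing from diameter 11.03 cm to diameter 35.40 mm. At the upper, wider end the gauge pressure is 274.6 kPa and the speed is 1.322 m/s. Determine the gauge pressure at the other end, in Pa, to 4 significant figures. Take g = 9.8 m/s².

930400 Pa

Mass conservation (A₁v₁ = A₂v₂) gives v₂ = 1.322 × 95.55/9.842 = 12.83 m/s.
Bernoulli: P₁ + ½ρv₁² + ρg h₁ = P₂ + ½ρv₂² + ρg h₂, so P₂ = P₁ + ½ρ(v₁² − v₂²) − ρg(h₂ − h₁).
P₂ = 274600 + ½·13560·(1.322² − 12.83²) − 13560·9.8·(−13.25) = 274600 + (-1105000) − (-1761000) = 930400 Pa.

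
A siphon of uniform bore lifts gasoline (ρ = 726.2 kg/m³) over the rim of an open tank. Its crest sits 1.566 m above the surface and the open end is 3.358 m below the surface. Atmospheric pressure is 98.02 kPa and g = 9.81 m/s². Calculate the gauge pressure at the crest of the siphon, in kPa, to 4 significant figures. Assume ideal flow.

Bernoulli surface→outlet gives ½v² = g·h_out, so v = √(2·9.81·3.358) = 8.117 m/s.
Continuity keeps v the same throughout the tube; from surface to crest, P_atm + 0 = P_top + ½ρv² + ρg·h_top.
P_top = 98020 − ½·726.2·8.117² − 726.2·9.81·1.566 = 62940 Pa. So P_gauge = P_top − P_atm = -35080 Pa.

P_gauge ≈ -35.08 kPa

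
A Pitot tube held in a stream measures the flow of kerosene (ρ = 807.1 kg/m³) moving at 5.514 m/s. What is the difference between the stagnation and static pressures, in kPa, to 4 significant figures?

ΔP ≈ 12.27 kPa

At the stagnation point the flow is brought to rest, so Bernoulli gives P_stag − P_static = ½ρv².
ΔP = ½·807.1·5.514² = 12270 Pa.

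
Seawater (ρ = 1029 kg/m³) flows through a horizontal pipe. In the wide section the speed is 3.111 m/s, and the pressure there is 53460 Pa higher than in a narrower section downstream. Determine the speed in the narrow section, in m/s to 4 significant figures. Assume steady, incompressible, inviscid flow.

With h₁ = h₂, rearranging Bernoulli gives v₂ = √(v₁² + 2ΔP/ρ).
v₂ = √(3.111² + 2·53460/1029) = √(9.678 + 103.9) = 10.66 m/s.

v₂ ≈ 10.66 m/s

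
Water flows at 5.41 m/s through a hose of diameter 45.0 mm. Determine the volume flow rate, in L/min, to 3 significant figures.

516 L/min

Q = A·v = 0.00159 m² × 5.41 m/s = 0.00860 m³/s.
Converting: 0.00860 m³/s × 60000 = 516 L/min.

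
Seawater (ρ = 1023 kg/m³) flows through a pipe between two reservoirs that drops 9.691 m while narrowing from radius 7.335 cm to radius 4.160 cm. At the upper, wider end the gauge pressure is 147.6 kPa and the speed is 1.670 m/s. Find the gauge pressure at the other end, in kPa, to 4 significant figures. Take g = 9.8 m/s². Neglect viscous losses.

P₂ = 232.4 kPa

By continuity, v₂ = v₁·A₁/A₂ = 1.670·(169.0/54.37) = 5.192 m/s.
Bernoulli: P₁ + ½ρv₁² + ρg h₁ = P₂ + ½ρv₂² + ρg h₂, so P₂ = P₁ + ½ρ(v₁² − v₂²) − ρg(h₂ − h₁).
P₂ = 147600 + ½·1023·(1.670² − 5.192²) − 1023·9.8·(−9.691) = 147600 + (-12360) − (-97160) = 232400 Pa.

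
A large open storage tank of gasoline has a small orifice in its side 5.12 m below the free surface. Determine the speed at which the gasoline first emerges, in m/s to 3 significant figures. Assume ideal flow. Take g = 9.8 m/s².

Torricelli's result v = √(2gh) gives v = √(2·9.8·5.12) = 10.0 m/s.

v = 10.0 m/s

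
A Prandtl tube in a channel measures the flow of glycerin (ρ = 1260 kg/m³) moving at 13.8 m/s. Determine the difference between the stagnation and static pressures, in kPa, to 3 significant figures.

120 kPa

The dynamic pressure equals the rise in static pressure at the stagnation point: ΔP = ½ρv².
ΔP = ½·1260·13.8² = 120000 Pa.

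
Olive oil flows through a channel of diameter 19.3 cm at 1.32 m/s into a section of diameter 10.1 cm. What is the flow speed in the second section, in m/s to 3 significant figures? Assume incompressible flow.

4.82 m/s

Mass conservation (A₁v₁ = A₂v₂) gives v₂ = 1.32 × 293/80.1 = 4.82 m/s.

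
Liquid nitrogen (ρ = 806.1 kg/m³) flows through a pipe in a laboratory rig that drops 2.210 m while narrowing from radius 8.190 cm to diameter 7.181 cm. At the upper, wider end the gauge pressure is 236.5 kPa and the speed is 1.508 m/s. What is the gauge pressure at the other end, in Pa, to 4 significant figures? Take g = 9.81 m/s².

The volume flow rate is constant, so v₂ = (A₁/A₂)v₁ = (210.7/40.50)·1.508 = 7.846 m/s.
Energy conservation along the streamline gives P₂ = P₁ − ½ρ(v₂² − v₁²) − ρg(h₂ − h₁).
P₂ = 236500 + ½·806.1·(1.508² − 7.846²) − 806.1·9.81·(−2.210) = 236500 + (-23900) − (-17480) = 230100 Pa.

230100 Pa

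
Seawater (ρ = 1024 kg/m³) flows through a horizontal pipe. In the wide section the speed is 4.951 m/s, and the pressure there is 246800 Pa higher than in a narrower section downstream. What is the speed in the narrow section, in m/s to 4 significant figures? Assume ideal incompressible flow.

v₂ ≈ 22.51 m/s

Along the level pipe P + ½ρv² is conserved, hence v₂² = v₁² + 2(P₁ − P₂)/ρ.
v₂ = √(4.951² + 2·246800/1024) = √(24.51 + 482.0) = 22.51 m/s.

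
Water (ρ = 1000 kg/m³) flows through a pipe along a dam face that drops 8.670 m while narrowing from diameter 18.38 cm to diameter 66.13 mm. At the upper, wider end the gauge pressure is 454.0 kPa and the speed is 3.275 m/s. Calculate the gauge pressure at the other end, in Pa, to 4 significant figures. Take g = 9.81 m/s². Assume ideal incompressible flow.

Mass conservation (A₁v₁ = A₂v₂) gives v₂ = 3.275 × 265.3/34.35 = 25.30 m/s.
Bernoulli: P₁ + ½ρv₁² + ρg h₁ = P₂ + ½ρv₂² + ρg h₂, so P₂ = P₁ + ½ρ(v₁² − v₂²) − ρg(h₂ − h₁).
P₂ = 454000 + ½·1000·(3.275² − 25.30²) − 1000·9.81·(−8.670) = 454000 + (-314700) − (-85050) = 224400 Pa.

P₂ ≈ 224400 Pa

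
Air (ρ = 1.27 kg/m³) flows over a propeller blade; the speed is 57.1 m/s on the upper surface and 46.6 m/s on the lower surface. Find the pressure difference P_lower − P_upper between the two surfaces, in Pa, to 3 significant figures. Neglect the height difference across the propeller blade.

ΔP ≈ 691 Pa

The pressure is lower where the speed is higher: ΔP = ½ρ(v_up² − v_low²).
ΔP = ½·1.27·(57.1² − 46.6²) = 691 Pa.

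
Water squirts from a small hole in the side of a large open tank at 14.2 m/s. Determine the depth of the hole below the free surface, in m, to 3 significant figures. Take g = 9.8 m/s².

Inverting v = √(2gh) gives h = v² / 2g.
h = 14.2²/(2·9.8) = 202/19.60 = 10.3 m.

10.3 m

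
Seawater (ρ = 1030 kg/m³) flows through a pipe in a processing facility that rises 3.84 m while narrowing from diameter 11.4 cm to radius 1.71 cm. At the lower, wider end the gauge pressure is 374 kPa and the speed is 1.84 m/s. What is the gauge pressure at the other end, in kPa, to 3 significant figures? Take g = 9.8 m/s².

The volume flow rate is constant, so v₂ = (A₁/A₂)v₁ = (102/9.19)·1.84 = 20.4 m/s.
Applying Bernoulli between the two ends and solving for P₂: P₂ = P₁ + ½ρ(v₁² − v₂²) − ρgΔh.
P₂ = 374000 + ½·1030·(1.84² − 20.4²) − 1030·9.8·(+3.84) = 374000 + (-214000) − (38800) = 122000 Pa.

P₂ ≈ 122 kPa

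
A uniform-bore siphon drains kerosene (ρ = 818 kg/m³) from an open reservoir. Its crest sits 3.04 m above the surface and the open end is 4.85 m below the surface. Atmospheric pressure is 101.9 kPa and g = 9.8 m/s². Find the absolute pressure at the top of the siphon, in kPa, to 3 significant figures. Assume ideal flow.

Bernoulli surface→outlet gives ½v² = g·h_out, so v = √(2·9.8·4.85) = 9.75 m/s.
Continuity keeps v the same throughout the tube; from surface to crest, P_atm + 0 = P_top + ½ρv² + ρg·h_top.
P_top = 101900 − ½·818·9.75² − 818·9.8·3.04 = 38700 Pa.

38.7 kPa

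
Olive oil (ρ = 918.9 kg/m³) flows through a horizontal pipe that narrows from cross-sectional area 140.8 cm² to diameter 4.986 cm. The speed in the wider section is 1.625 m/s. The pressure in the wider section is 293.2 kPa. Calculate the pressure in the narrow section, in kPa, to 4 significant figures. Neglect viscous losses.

P₂ ≈ 231.3 kPa

By continuity, v₂ = v₁·A₁/A₂ = 1.625·(140.8/19.53) = 11.72 m/s.
With no height change, Bernoulli's equation is P₁ + ½ρv₁² = P₂ + ½ρv₂².
P₂ = P₁ − ½ρ(v₂² − v₁²) = 293200 − ½·918.9·(11.72² − 1.625²) = 293200 − 61880 = 231300 Pa.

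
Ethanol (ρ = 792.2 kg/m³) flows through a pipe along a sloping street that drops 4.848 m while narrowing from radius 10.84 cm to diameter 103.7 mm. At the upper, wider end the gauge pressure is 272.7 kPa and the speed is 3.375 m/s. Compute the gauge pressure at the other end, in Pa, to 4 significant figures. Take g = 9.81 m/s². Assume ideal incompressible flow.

The volume flow rate is constant, so v₂ = (A₁/A₂)v₁ = (369.2/84.46)·3.375 = 14.75 m/s.
Bernoulli: P₁ + ½ρv₁² + ρg h₁ = P₂ + ½ρv₂² + ρg h₂, so P₂ = P₁ + ½ρ(v₁² − v₂²) − ρg(h₂ − h₁).
P₂ = 272700 + ½·792.2·(3.375² − 14.75²) − 792.2·9.81·(−4.848) = 272700 + (-81680) − (-37680) = 228700 Pa.

P₂ ≈ 228700 Pa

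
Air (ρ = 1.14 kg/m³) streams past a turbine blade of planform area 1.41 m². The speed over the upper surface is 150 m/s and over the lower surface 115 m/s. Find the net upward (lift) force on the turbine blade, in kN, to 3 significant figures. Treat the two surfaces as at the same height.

F = 7.45 kN

From P + ½ρv² = const at equal height, P_low − P_up = ½ρ(v_up² − v_low²).
ΔP = ½·1.14·(150² − 115²) = 5290 Pa.
Lift = ΔP · A = 5290 × 1.41 = 7450 N.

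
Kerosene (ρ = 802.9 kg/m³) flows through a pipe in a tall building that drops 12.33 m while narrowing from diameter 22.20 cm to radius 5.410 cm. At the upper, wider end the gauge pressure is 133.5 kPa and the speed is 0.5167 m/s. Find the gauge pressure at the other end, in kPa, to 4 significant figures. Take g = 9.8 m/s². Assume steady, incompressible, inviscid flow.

The volume flow rate is constant, so v₂ = (A₁/A₂)v₁ = (387.1/91.95)·0.5167 = 2.175 m/s.
Bernoulli: P₁ + ½ρv₁² + ρg h₁ = P₂ + ½ρv₂² + ρg h₂, so P₂ = P₁ + ½ρ(v₁² − v₂²) − ρg(h₂ − h₁).
P₂ = 133500 + ½·802.9·(0.5167² − 2.175²) − 802.9·9.8·(−12.33) = 133500 + (-1792) − (-97020) = 228700 Pa.

P₂ ≈ 228.7 kPa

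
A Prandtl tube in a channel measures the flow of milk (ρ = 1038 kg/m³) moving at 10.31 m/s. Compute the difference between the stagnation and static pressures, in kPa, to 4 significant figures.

ΔP = 55.17 kPa

Bernoulli between the free stream and the stagnation point: ½ρv² = P_stag − P_static.
ΔP = ½·1038·10.31² = 55170 Pa.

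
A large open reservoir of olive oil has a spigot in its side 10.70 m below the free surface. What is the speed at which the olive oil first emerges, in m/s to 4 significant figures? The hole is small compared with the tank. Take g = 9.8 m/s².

With the surface at rest and both surface and jet at atmospheric pressure, Bernoulli gives ρg h = ½ρv², so v = √(2gh) = √(2·9.8·10.70) = 14.48 m/s.

v = 14.48 m/s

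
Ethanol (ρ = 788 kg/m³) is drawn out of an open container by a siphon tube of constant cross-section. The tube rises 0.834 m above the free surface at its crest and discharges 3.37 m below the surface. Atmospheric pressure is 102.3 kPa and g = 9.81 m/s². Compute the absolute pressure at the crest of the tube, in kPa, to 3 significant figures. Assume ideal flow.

P_top ≈ 69.8 kPa

Bernoulli surface→outlet gives ½v² = g·h_out, so v = √(2·9.81·3.37) = 8.13 m/s.
Continuity keeps v the same throughout the tube; from surface to crest, P_atm + 0 = P_top + ½ρv² + ρg·h_top.
P_top = 102300 − ½·788·8.13² − 788·9.81·0.834 = 69800 Pa.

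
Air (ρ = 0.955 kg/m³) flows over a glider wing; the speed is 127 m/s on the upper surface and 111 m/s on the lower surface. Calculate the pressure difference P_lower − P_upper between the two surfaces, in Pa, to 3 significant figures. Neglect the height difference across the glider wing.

1820 Pa

With negligible Δh, P + ½ρv² is constant, so P_low − P_up = ½ρ(v_up² − v_low²).
ΔP = ½·0.955·(127² − 111²) = 1820 Pa.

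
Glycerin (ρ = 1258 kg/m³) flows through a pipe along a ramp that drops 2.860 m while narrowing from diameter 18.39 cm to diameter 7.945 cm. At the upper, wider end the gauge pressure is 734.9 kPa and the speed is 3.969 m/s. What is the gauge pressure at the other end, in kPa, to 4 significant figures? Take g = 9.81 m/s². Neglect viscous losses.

Continuity gives A₁v₁ = A₂v₂, so v₂ = (265.6 cm²)/(49.58 cm²) × 3.969 m/s = 21.26 m/s.
Bernoulli: P₁ + ½ρv₁² + ρg h₁ = P₂ + ½ρv₂² + ρg h₂, so P₂ = P₁ + ½ρ(v₁² − v₂²) − ρg(h₂ − h₁).
P₂ = 734900 + ½·1258·(3.969² − 21.26²) − 1258·9.81·(−2.860) = 734900 + (-274500) − (-35300) = 495700 Pa.

P₂ ≈ 495.7 kPa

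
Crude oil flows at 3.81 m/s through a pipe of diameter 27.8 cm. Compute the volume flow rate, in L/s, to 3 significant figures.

Q ≈ 231 L/s

Q = A·v = 0.0607 m² × 3.81 m/s = 0.231 m³/s.
Converting: 0.231 m³/s × 1000 = 231 L/s.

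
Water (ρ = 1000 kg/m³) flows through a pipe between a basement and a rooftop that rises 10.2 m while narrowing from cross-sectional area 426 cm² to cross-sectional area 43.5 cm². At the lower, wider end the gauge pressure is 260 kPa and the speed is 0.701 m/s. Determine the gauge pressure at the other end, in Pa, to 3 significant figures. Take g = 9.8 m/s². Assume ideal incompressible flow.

The volume flow rate is constant, so v₂ = (A₁/A₂)v₁ = (426/43.5)·0.701 = 6.86 m/s.
Applying Bernoulli between the two ends and solving for P₂: P₂ = P₁ + ½ρ(v₁² − v₂²) − ρgΔh.
P₂ = 260000 + ½·1000·(0.701² − 6.86²) − 1000·9.8·(+10.2) = 260000 + (-23300) − (100000) = 137000 Pa.

137000 Pa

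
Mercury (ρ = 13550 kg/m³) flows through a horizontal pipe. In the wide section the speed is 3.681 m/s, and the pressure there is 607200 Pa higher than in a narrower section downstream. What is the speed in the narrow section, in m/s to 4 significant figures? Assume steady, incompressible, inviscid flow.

10.16 m/s

With h₁ = h₂, rearranging Bernoulli gives v₂ = √(v₁² + 2ΔP/ρ).
v₂ = √(3.681² + 2·607200/13550) = √(13.55 + 89.62) = 10.16 m/s.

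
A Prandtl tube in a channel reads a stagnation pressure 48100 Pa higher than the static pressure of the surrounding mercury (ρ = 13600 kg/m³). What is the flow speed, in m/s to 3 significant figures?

2.66 m/s

Bernoulli between the free stream and the stagnation point: ½ρv² = P_stag − P_static.
v = √(2ΔP/ρ) = √(2·48100/13600) = 2.66 m/s.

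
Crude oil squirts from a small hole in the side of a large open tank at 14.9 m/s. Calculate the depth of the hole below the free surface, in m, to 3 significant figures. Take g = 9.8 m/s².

Inverting v = √(2gh) gives h = v² / 2g.
h = 14.9²/(2·9.8) = 222/19.60 = 11.3 m.

h ≈ 11.3 m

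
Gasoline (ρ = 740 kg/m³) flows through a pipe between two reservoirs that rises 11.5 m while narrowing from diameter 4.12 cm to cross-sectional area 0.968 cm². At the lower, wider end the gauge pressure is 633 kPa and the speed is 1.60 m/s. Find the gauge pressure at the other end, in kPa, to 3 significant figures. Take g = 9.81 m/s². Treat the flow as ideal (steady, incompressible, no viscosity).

371 kPa

The volume flow rate is constant, so v₂ = (A₁/A₂)v₁ = (13.3/0.968)·1.60 = 22.0 m/s.
Applying Bernoulli between the two ends and solving for P₂: P₂ = P₁ + ½ρ(v₁² − v₂²) − ρgΔh.
P₂ = 633000 + ½·740·(1.60² − 22.0²) − 740·9.81·(+11.5) = 633000 + (-179000) − (83500) = 371000 Pa.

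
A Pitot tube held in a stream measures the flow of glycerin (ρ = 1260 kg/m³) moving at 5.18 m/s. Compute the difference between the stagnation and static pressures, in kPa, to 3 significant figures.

Bernoulli between the free stream and the stagnation point: ½ρv² = P_stag − P_static.
ΔP = ½·1260·5.18² = 16900 Pa.

ΔP = 16.9 kPa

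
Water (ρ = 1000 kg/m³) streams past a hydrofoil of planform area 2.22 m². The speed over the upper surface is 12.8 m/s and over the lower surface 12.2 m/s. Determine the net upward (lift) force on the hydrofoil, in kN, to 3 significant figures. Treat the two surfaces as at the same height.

F ≈ 16.7 kN

With equal heights on the two surfaces, Bernoulli gives P_lower − P_upper = ½ρ(v_upper² − v_lower²).
ΔP = ½·1000·(12.8² − 12.2²) = 7500 Pa.
Lift = ΔP · A = 7500 × 2.22 = 16700 N.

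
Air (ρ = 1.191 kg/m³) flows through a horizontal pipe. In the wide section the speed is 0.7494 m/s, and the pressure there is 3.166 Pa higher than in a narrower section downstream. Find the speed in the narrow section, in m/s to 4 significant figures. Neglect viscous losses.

With h₁ = h₂, rearranging Bernoulli gives v₂ = √(v₁² + 2ΔP/ρ).
v₂ = √(0.7494² + 2·3.166/1.191) = √(0.5616 + 5.317) = 2.424 m/s.

v₂ ≈ 2.424 m/s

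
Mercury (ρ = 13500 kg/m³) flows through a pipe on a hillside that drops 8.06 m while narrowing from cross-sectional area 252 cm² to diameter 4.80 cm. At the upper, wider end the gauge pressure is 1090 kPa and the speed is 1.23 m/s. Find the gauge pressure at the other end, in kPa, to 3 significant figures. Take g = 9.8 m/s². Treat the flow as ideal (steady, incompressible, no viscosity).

Continuity gives A₁v₁ = A₂v₂, so v₂ = (252 cm²)/(18.1 cm²) × 1.23 m/s = 17.1 m/s.
Bernoulli: P₁ + ½ρv₁² + ρg h₁ = P₂ + ½ρv₂² + ρg h₂, so P₂ = P₁ + ½ρ(v₁² − v₂²) − ρg(h₂ − h₁).
P₂ = 1090000 + ½·13500·(1.23² − 17.1²) − 13500·9.8·(−8.06) = 1090000 + (-1970000) − (-1070000) = 186000 Pa.

186 kPa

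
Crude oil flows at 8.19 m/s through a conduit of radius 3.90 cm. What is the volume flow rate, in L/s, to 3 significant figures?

Q ≈ 39.1 L/s

Q = A·v = 0.00478 m² × 8.19 m/s = 0.0391 m³/s.
Converting: 0.0391 m³/s × 1000 = 39.1 L/s.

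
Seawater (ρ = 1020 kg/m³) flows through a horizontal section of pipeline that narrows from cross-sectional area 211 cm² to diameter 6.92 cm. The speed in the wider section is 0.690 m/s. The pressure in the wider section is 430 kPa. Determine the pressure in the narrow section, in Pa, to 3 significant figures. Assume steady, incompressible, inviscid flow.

P₂ ≈ 423000 Pa

By continuity, v₂ = v₁·A₁/A₂ = 0.690·(211/37.6) = 3.87 m/s.
The pipe is horizontal, so Bernoulli reduces to P₁ + ½ρv₁² = P₂ + ½ρv₂².
P₂ = P₁ − ½ρ(v₂² − v₁²) = 430000 − ½·1020·(3.87² − 0.690²) = 430000 − 7400 = 423000 Pa.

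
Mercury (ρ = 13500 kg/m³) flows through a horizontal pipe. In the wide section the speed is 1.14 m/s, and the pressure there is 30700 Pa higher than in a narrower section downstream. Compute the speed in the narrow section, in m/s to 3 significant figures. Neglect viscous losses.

With h₁ = h₂, rearranging Bernoulli gives v₂ = √(v₁² + 2ΔP/ρ).
v₂ = √(1.14² + 2·30700/13500) = √(1.30 + 4.55) = 2.42 m/s.

v₂ ≈ 2.42 m/s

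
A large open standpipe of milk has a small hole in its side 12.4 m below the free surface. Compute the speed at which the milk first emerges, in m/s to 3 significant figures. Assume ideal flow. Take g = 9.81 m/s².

v ≈ 15.6 m/s

Torricelli's result v = √(2gh) gives v = √(2·9.81·12.4) = 15.6 m/s.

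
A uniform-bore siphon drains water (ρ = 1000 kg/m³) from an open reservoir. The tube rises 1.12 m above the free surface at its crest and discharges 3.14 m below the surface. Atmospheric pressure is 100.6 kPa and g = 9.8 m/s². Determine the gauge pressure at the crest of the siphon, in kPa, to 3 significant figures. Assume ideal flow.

Bernoulli surface→outlet gives ½v² = g·h_out, so v = √(2·9.8·3.14) = 7.84 m/s.
Continuity keeps v the same throughout the tube; from surface to crest, P_atm + 0 = P_top + ½ρv² + ρg·h_top.
P_top = 100600 − ½·1000·7.84² − 1000·9.8·1.12 = 58900 Pa. So P_gauge = P_top − P_atm = -41700 Pa.

P_gauge ≈ -41.7 kPa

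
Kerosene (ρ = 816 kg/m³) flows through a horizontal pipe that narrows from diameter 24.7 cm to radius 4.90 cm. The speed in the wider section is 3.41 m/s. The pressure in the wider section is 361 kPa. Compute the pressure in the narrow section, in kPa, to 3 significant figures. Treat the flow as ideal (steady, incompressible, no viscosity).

P₂ = 174 kPa

By continuity, v₂ = v₁·A₁/A₂ = 3.41·(479/75.4) = 21.7 m/s.
With no height change, Bernoulli's equation is P₁ + ½ρv₁² = P₂ + ½ρv₂².
P₂ = P₁ − ½ρ(v₂² − v₁²) = 361000 − ½·816·(21.7² − 3.41²) = 361000 − 187000 = 174000 Pa.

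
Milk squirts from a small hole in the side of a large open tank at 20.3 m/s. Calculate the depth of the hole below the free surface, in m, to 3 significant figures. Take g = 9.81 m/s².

Torricelli: v = √(2gh), so h = v²/(2g).
h = 20.3²/(2·9.81) = 412/19.62 = 21.0 m.

21.0 m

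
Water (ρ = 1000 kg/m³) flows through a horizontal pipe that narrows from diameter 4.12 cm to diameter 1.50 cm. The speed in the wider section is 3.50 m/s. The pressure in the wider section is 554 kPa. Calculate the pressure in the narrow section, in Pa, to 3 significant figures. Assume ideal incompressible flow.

The volume flow rate is constant, so v₂ = (A₁/A₂)v₁ = (13.3/1.77)·3.50 = 26.4 m/s.
Along the horizontal streamline, P + ½ρv² is constant.
P₂ = P₁ − ½ρ(v₂² − v₁²) = 554000 − ½·1000·(26.4² − 3.50²) = 554000 − 342000 = 212000 Pa.

212000 Pa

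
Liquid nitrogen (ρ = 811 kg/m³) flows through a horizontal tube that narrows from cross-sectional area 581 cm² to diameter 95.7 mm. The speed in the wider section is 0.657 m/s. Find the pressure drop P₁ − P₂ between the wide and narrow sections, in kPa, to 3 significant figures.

11.2 kPa

The volume flow rate is constant, so v₂ = (A₁/A₂)v₁ = (581/71.9)·0.657 = 5.31 m/s.
Along the horizontal streamline, P + ½ρv² is constant.
P₁ − P₂ = ½·811·(5.31² − 0.657²) = ½·811·27.7 = 11200 Pa.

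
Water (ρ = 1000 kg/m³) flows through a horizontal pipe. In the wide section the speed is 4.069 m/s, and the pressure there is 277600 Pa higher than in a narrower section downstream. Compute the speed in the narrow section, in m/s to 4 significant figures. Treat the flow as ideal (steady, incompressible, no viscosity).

v₂ = 23.91 m/s

With h₁ = h₂, rearranging Bernoulli gives v₂ = √(v₁² + 2ΔP/ρ).
v₂ = √(4.069² + 2·277600/1000) = √(16.56 + 555.2) = 23.91 m/s.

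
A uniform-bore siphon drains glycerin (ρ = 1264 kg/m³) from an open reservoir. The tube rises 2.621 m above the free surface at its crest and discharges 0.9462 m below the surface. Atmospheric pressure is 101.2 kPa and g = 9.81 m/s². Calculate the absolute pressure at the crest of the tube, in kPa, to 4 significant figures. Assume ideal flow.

The outlet speed comes from Torricelli: v = √(2g·0.9462) = 4.309 m/s.
Continuity keeps v the same throughout the tube; from surface to crest, P_atm + 0 = P_top + ½ρv² + ρg·h_top.
P_top = 101200 − ½·1264·4.309² − 1264·9.81·2.621 = 56970 Pa.

56.97 kPa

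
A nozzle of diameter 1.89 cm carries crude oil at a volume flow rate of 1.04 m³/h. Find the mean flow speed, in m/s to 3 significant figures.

v ≈ 1.03 m/s

Q = 1.04 m³/h = 0.000289 m³/s.
v = Q/A = 0.000289 / 0.000281 = 1.03 m/s.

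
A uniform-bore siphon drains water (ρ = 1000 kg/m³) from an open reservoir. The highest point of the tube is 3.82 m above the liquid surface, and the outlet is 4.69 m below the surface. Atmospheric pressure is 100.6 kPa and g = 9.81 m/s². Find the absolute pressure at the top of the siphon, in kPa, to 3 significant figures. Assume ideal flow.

P_top ≈ 17.1 kPa

The outlet speed comes from Torricelli: v = √(2g·4.69) = 9.59 m/s.
Continuity keeps v the same throughout the tube; from surface to crest, P_atm + 0 = P_top + ½ρv² + ρg·h_top.
P_top = 100600 − ½·1000·9.59² − 1000·9.81·3.82 = 17100 Pa.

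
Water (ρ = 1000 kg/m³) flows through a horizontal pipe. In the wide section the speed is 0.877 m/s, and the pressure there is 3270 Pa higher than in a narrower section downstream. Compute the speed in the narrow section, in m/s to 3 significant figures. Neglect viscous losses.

v₂ ≈ 2.70 m/s

Along the level pipe P + ½ρv² is conserved, hence v₂² = v₁² + 2(P₁ − P₂)/ρ.
v₂ = √(0.877² + 2·3270/1000) = √(0.769 + 6.54) = 2.70 m/s.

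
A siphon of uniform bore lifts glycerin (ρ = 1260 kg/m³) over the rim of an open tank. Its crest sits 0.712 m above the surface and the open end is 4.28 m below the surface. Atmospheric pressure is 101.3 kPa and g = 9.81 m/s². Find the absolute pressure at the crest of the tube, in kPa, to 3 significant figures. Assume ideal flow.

Bernoulli surface→outlet gives ½v² = g·h_out, so v = √(2·9.81·4.28) = 9.16 m/s.
Continuity keeps v the same throughout the tube; from surface to crest, P_atm + 0 = P_top + ½ρv² + ρg·h_top.
P_top = 101300 − ½·1260·9.16² − 1260·9.81·0.712 = 39600 Pa.

P_top ≈ 39.6 kPa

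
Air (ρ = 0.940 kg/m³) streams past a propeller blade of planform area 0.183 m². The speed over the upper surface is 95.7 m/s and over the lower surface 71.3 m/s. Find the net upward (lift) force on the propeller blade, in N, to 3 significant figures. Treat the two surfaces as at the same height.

The faster flow above has the lower pressure; Bernoulli (same height) gives ΔP = ½ρ(v_up² − v_low²).
ΔP = ½·0.940·(95.7² − 71.3²) = 1920 Pa.
Lift = ΔP · A = 1920 × 0.183 = 350 N.

350 N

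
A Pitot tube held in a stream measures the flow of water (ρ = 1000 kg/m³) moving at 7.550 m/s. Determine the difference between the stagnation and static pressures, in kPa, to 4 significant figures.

28.50 kPa

The dynamic pressure equals the rise in static pressure at the stagnation point: ΔP = ½ρv².
ΔP = ½·1000·7.550² = 28500 Pa.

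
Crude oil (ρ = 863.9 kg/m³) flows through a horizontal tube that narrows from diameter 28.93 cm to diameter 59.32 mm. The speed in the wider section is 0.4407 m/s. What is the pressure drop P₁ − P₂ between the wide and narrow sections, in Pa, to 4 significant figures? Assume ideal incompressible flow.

By continuity, v₂ = v₁·A₁/A₂ = 0.4407·(657.3/27.64) = 10.48 m/s.
The pipe is horizontal, so Bernoulli reduces to P₁ + ½ρv₁² = P₂ + ½ρv₂².
P₁ − P₂ = ½·863.9·(10.48² − 0.4407²) = ½·863.9·109.7 = 47370 Pa.

ΔP ≈ 47370 Pa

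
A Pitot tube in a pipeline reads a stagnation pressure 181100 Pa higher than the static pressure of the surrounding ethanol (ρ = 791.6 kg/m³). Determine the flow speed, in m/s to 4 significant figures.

Bernoulli between the free stream and the stagnation point: ½ρv² = P_stag − P_static.
v = √(2ΔP/ρ) = √(2·181100/791.6) = 21.39 m/s.

v = 21.39 m/s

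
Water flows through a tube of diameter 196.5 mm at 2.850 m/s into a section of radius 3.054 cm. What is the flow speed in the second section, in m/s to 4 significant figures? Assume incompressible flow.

The volume flow rate is constant, so v₂ = (A₁/A₂)v₁ = (303.3/29.30)·2.850 = 29.50 m/s.

v₂ ≈ 29.50 m/s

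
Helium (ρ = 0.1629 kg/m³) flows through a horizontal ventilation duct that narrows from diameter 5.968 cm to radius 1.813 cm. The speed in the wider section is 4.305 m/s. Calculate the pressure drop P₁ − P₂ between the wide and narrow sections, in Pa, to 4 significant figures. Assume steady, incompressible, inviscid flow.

ΔP = 9.568 Pa

By continuity, v₂ = v₁·A₁/A₂ = 4.305·(27.97/10.33) = 11.66 m/s.
With no height change, Bernoulli's equation is P₁ + ½ρv₁² = P₂ + ½ρv₂².
P₁ − P₂ = ½·0.1629·(11.66² − 4.305²) = ½·0.1629·117.5 = 9.568 Pa.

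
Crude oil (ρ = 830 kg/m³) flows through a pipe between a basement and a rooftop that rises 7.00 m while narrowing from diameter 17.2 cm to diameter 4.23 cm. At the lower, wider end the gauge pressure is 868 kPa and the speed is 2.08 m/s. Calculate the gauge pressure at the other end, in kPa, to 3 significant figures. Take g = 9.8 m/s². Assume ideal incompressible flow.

Mass conservation (A₁v₁ = A₂v₂) gives v₂ = 2.08 × 232/14.1 = 34.4 m/s.
Energy conservation along the streamline gives P₂ = P₁ − ½ρ(v₂² − v₁²) − ρg(h₂ − h₁).
P₂ = 868000 + ½·830·(2.08² − 34.4²) − 830·9.8·(+7.00) = 868000 + (-489000) − (56900) = 322000 Pa.

P₂ ≈ 322 kPa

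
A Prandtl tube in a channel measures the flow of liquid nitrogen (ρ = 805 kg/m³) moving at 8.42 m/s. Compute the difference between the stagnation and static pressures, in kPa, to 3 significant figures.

ΔP = 28.5 kPa

Bernoulli between the free stream and the stagnation point: ½ρv² = P_stag − P_static.
ΔP = ½·805·8.42² = 28500 Pa.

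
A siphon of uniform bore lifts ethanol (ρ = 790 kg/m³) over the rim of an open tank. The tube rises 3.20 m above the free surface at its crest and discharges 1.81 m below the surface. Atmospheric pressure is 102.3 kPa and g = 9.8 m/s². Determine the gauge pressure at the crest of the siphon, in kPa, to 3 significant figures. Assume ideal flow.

From the surface to the outlet (both open to atmosphere, surface at rest): v = √(2g·h_out) = √(2·9.8·1.81) = 5.96 m/s.
The bore is uniform, so the speed at the crest is the same v. Bernoulli surface→crest: P_atm = P_top + ½ρv² + ρg·h_top.
P_top = 102300 − ½·790·5.96² − 790·9.8·3.20 = 63500 Pa. So P_gauge = P_top − P_atm = -38800 Pa.

P_gauge ≈ -38.8 kPa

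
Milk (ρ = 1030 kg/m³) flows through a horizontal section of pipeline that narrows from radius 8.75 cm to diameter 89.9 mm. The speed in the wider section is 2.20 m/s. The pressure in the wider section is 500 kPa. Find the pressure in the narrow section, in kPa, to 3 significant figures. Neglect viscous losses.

Mass conservation (A₁v₁ = A₂v₂) gives v₂ = 2.20 × 241/63.5 = 8.34 m/s.
Along the horizontal streamline, P + ½ρv² is constant.
P₂ = P₁ − ½ρ(v₂² − v₁²) = 500000 − ½·1030·(8.34² − 2.20²) = 500000 − 33300 = 467000 Pa.

P₂ ≈ 467 kPa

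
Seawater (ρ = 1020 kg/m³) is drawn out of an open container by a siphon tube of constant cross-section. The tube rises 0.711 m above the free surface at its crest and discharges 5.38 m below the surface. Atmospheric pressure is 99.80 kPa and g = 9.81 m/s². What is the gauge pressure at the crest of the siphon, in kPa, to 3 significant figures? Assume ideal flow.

P_gauge ≈ -60.9 kPa

The outlet speed comes from Torricelli: v = √(2g·5.38) = 10.3 m/s.
The bore is uniform, so the speed at the crest is the same v. Bernoulli surface→crest: P_atm = P_top + ½ρv² + ρg·h_top.
P_top = 99800 − ½·1020·10.3² − 1020·9.81·0.711 = 38900 Pa. So P_gauge = P_top − P_atm = -60900 Pa.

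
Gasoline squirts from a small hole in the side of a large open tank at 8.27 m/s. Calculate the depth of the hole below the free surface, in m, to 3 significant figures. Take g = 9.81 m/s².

3.49 m

For a small hole in a large open tank, ½v² = gh, giving h = v²/(2g).
h = 8.27²/(2·9.81) = 68.4/19.62 = 3.49 m.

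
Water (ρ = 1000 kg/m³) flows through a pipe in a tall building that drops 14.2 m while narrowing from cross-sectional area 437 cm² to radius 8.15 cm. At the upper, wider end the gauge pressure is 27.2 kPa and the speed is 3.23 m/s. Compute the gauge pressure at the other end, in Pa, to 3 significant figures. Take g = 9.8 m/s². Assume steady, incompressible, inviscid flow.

149000 Pa

Continuity gives A₁v₁ = A₂v₂, so v₂ = (437 cm²)/(209 cm²) × 3.23 m/s = 6.76 m/s.
Energy conservation along the streamline gives P₂ = P₁ − ½ρ(v₂² − v₁²) − ρg(h₂ − h₁).
P₂ = 27200 + ½·1000·(3.23² − 6.76²) − 1000·9.8·(−14.2) = 27200 + (-17700) − (-139000) = 149000 Pa.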